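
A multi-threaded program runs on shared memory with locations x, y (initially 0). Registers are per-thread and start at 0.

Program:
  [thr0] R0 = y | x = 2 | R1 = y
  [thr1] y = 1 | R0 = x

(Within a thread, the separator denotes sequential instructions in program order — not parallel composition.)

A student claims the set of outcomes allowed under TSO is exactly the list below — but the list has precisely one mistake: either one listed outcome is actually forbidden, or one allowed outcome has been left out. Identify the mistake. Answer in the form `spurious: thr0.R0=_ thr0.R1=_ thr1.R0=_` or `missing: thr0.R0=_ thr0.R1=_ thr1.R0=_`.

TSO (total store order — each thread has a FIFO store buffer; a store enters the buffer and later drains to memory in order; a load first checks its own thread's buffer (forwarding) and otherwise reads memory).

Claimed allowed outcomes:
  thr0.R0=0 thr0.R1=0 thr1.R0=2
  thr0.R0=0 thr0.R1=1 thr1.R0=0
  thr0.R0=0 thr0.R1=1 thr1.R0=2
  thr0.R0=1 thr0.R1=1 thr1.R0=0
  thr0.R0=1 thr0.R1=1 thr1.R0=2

missing: thr0.R0=0 thr0.R1=0 thr1.R0=0

outcome vector order: (thr0.R0,thr0.R1,thr1.R0)
[TSO] allowed = {000, 002, 010, 012, 110, 112}
TSO∖claimed = {000}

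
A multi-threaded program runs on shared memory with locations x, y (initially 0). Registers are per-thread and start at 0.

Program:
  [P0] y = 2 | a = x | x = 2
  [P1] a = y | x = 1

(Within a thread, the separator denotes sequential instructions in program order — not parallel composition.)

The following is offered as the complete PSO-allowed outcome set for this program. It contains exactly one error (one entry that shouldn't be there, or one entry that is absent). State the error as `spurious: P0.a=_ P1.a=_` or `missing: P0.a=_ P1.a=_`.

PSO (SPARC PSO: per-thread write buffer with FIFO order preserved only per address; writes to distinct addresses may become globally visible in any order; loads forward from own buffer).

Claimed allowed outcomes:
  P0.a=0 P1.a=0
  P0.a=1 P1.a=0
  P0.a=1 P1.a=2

missing: P0.a=0 P1.a=2

outcome vector order: (P0.a,P1.a)
under PSO → <0 0>; <0 2>; <1 0>; <1 2>
PSO∖claimed = {<0 2>}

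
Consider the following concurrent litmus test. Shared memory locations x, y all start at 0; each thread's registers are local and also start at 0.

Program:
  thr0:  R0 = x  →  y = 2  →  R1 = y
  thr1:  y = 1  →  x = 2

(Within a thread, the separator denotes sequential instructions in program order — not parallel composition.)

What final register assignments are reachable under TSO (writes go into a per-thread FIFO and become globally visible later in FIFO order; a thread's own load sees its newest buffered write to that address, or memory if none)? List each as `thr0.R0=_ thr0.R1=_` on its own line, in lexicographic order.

outcome vector order: (thr0.R0,thr0.R1)
|TSO outcomes| = 3

thr0.R0=0 thr0.R1=1
thr0.R0=0 thr0.R1=2
thr0.R0=2 thr0.R1=2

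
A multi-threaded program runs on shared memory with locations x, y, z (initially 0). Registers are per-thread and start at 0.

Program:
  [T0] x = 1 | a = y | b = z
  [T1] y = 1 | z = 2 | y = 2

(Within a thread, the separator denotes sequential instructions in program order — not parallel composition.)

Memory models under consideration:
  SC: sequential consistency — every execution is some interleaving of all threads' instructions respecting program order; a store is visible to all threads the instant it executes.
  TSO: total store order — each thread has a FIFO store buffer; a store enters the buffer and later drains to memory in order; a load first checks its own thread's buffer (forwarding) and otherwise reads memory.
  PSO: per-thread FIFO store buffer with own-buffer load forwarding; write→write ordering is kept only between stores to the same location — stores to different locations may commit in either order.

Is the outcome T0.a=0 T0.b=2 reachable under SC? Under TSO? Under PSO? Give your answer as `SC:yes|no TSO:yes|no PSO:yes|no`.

SC:yes TSO:yes PSO:yes

outcome vector order: (T0.a,T0.b)
SC: 5 outcomes — {(0,0), (0,2), (1,0), (1,2), (2,2)}
TSO: 5 outcomes — {(0,0), (0,2), (1,0), (1,2), (2,2)}
PSO: 6 outcomes — {(0,0), (0,2), (1,0), (1,2), (2,0), (2,2)}
target (0,2) ∈ {SC,TSO,PSO}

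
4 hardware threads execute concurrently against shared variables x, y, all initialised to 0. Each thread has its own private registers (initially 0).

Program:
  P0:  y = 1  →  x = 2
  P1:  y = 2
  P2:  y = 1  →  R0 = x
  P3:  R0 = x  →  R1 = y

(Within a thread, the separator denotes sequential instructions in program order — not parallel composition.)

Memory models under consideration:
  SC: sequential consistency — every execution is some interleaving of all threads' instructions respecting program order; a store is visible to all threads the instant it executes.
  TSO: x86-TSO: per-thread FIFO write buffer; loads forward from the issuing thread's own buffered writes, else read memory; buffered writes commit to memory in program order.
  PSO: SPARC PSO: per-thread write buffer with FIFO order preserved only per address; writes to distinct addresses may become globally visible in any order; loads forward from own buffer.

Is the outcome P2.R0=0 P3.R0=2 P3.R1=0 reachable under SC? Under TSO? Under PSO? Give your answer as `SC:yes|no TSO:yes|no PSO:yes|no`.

outcome vector order: (P2.R0,P3.R0,P3.R1)
[SC] allowed = {000; 001; 002; 021; 022; 200; 201; 202; 221; 222}
[TSO] allowed = {000; 001; 002; 021; 022; 200; 201; 202; 221; 222}
[PSO] allowed = {000; 001; 002; 020; 021; 022; 200; 201; 202; 220; 221; 222}
target 020 ∈ {PSO}

SC:no TSO:no PSO:yes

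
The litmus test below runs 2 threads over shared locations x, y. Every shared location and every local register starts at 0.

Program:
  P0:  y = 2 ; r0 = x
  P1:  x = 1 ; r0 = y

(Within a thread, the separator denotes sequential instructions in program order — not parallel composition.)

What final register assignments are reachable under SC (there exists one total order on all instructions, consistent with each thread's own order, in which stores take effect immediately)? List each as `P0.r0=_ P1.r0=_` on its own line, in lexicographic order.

P0.r0=0 P1.r0=2
P0.r0=1 P1.r0=0
P0.r0=1 P1.r0=2

outcome vector order: (P0.r0,P1.r0)
|SC outcomes| = 3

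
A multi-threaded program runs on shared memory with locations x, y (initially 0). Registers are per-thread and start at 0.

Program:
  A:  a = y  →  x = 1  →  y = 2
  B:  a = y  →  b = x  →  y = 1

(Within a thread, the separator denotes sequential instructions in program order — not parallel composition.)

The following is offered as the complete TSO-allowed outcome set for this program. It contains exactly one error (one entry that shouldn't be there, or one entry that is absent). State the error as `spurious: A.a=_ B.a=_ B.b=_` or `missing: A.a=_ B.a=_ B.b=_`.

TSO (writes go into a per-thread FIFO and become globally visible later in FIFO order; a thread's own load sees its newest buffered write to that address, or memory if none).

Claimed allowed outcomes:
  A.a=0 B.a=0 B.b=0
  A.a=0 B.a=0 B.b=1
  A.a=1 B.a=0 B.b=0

outcome vector order: (A.a,B.a,B.b)
TSO (4): (0,0,0) (0,0,1) (0,2,1) (1,0,0)
TSO∖claimed = {(0,2,1)}

missing: A.a=0 B.a=2 B.b=1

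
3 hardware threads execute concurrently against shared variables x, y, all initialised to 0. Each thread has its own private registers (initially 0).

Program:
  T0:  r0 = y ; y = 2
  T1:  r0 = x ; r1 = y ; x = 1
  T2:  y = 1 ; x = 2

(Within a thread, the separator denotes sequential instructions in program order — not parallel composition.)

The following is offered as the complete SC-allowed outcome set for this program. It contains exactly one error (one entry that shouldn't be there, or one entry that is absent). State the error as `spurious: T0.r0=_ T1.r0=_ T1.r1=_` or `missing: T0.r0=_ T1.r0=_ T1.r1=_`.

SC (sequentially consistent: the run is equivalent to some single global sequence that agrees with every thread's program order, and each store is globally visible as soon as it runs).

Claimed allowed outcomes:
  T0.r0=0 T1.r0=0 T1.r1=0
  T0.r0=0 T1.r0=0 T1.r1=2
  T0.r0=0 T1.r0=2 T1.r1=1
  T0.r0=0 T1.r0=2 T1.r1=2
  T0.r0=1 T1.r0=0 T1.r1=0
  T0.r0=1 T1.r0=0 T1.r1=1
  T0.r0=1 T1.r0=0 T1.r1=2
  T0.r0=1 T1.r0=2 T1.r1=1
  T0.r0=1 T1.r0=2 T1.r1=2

missing: T0.r0=0 T1.r0=0 T1.r1=1

outcome vector order: (T0.r0,T1.r0,T1.r1)
under SC → <0 0 0> <0 0 1> <0 0 2> <0 2 1> <0 2 2> <1 0 0> <1 0 1> <1 0 2> <1 2 1> <1 2 2>
SC∖claimed = {<0 0 1>}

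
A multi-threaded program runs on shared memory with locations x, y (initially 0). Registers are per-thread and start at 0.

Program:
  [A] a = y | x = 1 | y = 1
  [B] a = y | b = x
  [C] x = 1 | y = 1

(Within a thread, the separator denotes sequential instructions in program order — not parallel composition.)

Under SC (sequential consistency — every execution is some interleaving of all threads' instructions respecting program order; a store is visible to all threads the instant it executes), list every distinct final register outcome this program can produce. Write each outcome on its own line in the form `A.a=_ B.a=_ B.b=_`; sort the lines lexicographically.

outcome vector order: (A.a,B.a,B.b)
|SC outcomes| = 6

A.a=0 B.a=0 B.b=0
A.a=0 B.a=0 B.b=1
A.a=0 B.a=1 B.b=1
A.a=1 B.a=0 B.b=0
A.a=1 B.a=0 B.b=1
A.a=1 B.a=1 B.b=1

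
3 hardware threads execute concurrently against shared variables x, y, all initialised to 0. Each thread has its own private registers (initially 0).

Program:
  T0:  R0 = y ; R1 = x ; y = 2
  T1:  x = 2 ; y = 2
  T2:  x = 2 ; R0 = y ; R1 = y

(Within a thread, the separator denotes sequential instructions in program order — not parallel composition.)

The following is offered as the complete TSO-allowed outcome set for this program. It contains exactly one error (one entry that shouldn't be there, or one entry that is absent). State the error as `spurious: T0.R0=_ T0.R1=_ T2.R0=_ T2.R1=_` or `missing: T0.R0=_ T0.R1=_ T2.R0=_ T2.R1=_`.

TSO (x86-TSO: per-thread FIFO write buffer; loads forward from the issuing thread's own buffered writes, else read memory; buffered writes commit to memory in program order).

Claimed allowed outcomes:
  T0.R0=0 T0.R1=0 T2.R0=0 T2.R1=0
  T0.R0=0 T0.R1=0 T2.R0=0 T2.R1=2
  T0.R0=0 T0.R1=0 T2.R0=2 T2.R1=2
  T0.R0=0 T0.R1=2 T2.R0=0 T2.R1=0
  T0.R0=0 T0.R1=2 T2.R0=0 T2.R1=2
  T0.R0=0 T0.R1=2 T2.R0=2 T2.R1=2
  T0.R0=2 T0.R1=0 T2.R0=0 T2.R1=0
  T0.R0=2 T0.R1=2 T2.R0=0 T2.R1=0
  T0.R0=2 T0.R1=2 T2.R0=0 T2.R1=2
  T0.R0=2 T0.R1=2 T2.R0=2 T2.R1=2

outcome vector order: (T0.R0,T0.R1,T2.R0,T2.R1)
TSO (9): <0 0 0 0> <0 0 0 2> <0 0 2 2> <0 2 0 0> <0 2 0 2> <0 2 2 2> <2 2 0 0> <2 2 0 2> <2 2 2 2>
claimed∖TSO = {<2 0 0 0>}

spurious: T0.R0=2 T0.R1=0 T2.R0=0 T2.R1=0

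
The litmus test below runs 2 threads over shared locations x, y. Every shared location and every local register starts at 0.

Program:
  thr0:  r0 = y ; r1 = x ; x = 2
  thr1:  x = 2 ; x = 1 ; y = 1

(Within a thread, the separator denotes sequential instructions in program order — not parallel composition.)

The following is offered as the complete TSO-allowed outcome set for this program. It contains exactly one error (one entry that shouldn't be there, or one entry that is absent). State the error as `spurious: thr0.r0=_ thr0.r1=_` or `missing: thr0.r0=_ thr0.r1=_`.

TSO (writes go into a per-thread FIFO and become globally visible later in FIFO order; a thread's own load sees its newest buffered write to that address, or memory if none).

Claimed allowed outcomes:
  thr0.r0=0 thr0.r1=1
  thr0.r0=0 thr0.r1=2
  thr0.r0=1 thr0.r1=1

missing: thr0.r0=0 thr0.r1=0

outcome vector order: (thr0.r0,thr0.r1)
TSO (4): 0/0, 0/1, 0/2, 1/1
TSO∖claimed = {0/0}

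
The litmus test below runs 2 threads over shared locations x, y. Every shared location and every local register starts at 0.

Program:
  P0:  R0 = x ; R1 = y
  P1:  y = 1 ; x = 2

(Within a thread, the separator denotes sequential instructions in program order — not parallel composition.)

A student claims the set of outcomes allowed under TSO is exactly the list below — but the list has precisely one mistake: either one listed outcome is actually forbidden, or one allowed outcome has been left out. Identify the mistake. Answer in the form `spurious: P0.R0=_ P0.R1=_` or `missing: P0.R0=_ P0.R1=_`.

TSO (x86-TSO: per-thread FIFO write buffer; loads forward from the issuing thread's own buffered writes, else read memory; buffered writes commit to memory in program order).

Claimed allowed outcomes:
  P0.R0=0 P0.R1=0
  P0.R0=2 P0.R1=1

outcome vector order: (P0.R0,P0.R1)
TSO: 3 outcomes — {0/0 0/1 2/1}
TSO∖claimed = {0/1}

missing: P0.R0=0 P0.R1=1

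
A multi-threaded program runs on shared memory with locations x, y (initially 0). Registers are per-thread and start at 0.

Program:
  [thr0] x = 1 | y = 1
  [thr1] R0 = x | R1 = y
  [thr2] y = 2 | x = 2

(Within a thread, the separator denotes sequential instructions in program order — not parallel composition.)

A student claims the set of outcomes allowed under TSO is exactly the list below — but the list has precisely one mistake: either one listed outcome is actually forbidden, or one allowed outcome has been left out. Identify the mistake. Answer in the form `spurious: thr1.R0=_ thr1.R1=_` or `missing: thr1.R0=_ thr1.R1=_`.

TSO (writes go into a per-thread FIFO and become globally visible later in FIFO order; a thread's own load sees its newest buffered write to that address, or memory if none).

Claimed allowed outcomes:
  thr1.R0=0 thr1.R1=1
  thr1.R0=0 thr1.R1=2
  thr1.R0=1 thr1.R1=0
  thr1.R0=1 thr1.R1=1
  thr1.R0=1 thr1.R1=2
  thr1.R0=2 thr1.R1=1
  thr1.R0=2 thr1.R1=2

missing: thr1.R0=0 thr1.R1=0

outcome vector order: (thr1.R0,thr1.R1)
[TSO] allowed = {<0 0>; <0 1>; <0 2>; <1 0>; <1 1>; <1 2>; <2 1>; <2 2>}
TSO∖claimed = {<0 0>}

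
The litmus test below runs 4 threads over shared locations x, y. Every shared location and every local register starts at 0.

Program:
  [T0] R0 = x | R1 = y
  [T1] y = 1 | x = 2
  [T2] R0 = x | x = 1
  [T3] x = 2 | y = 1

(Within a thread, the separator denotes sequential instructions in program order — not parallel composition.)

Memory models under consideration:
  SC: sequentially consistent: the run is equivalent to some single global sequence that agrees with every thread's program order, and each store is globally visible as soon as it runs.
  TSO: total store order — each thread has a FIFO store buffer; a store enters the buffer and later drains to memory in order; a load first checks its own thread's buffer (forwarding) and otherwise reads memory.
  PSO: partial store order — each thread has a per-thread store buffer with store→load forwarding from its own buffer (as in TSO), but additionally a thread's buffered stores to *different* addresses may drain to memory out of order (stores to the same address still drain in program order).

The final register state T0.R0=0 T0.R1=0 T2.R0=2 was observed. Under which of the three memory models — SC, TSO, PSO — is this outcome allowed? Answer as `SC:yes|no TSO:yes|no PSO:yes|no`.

outcome vector order: (T0.R0,T0.R1,T2.R0)
under SC → (0,0,0), (0,0,2), (0,1,0), (0,1,2), (1,0,0), (1,0,2), (1,1,0), (1,1,2), (2,0,0), (2,0,2), (2,1,0), (2,1,2)
under TSO → (0,0,0), (0,0,2), (0,1,0), (0,1,2), (1,0,0), (1,0,2), (1,1,0), (1,1,2), (2,0,0), (2,0,2), (2,1,0), (2,1,2)
under PSO → (0,0,0), (0,0,2), (0,1,0), (0,1,2), (1,0,0), (1,0,2), (1,1,0), (1,1,2), (2,0,0), (2,0,2), (2,1,0), (2,1,2)
target (0,0,2) ∈ {SC,TSO,PSO}

SC:yes TSO:yes PSO:yes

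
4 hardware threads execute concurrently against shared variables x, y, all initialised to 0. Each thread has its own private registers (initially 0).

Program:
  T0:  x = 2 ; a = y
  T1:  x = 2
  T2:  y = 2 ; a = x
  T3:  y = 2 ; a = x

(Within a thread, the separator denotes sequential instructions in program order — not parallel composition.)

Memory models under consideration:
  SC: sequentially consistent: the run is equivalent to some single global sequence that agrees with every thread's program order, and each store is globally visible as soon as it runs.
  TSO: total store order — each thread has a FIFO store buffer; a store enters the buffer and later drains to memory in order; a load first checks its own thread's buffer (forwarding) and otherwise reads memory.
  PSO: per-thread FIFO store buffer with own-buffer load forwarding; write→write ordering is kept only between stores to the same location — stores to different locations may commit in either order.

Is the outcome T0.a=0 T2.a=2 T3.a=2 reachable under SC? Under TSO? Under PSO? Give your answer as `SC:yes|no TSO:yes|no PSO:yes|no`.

SC:yes TSO:yes PSO:yes

outcome vector order: (T0.a,T2.a,T3.a)
SC (5): (0,2,2) (2,0,0) (2,0,2) (2,2,0) (2,2,2)
TSO (8): (0,0,0) (0,0,2) (0,2,0) (0,2,2) (2,0,0) (2,0,2) (2,2,0) (2,2,2)
PSO (8): (0,0,0) (0,0,2) (0,2,0) (0,2,2) (2,0,0) (2,0,2) (2,2,0) (2,2,2)
target (0,2,2) ∈ {SC,TSO,PSO}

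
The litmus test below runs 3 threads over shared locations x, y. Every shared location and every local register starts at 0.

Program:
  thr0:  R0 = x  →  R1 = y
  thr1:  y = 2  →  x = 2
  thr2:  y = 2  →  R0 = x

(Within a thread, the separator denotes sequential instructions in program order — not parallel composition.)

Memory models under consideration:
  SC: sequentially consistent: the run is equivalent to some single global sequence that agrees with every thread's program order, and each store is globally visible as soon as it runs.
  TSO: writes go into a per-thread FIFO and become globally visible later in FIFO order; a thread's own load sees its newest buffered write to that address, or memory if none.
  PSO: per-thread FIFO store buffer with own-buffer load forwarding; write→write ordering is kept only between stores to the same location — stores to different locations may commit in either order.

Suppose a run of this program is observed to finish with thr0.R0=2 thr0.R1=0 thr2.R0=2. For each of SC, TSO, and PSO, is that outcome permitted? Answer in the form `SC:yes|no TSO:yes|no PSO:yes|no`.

outcome vector order: (thr0.R0,thr0.R1,thr2.R0)
SC: 6 outcomes — {<0 0 0> <0 0 2> <0 2 0> <0 2 2> <2 2 0> <2 2 2>}
TSO: 6 outcomes — {<0 0 0> <0 0 2> <0 2 0> <0 2 2> <2 2 0> <2 2 2>}
PSO: 8 outcomes — {<0 0 0> <0 0 2> <0 2 0> <0 2 2> <2 0 0> <2 0 2> <2 2 0> <2 2 2>}
target <2 0 2> ∈ {PSO}

SC:no TSO:no PSO:yes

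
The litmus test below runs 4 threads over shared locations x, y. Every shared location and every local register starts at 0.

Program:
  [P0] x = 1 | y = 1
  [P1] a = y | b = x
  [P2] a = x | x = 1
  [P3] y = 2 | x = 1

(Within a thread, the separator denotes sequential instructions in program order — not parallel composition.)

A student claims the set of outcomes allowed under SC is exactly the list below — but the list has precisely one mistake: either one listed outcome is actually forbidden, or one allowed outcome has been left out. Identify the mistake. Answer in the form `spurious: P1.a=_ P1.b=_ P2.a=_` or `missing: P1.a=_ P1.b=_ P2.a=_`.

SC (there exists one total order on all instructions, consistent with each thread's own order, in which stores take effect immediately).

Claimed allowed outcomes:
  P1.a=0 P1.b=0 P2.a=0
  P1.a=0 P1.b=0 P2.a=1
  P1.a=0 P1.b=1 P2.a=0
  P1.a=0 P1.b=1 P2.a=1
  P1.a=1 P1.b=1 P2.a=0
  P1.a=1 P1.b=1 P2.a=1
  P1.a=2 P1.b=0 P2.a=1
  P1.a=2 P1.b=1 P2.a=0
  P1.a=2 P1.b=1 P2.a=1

missing: P1.a=2 P1.b=0 P2.a=0

outcome vector order: (P1.a,P1.b,P2.a)
SC (10): 0/0/0; 0/0/1; 0/1/0; 0/1/1; 1/1/0; 1/1/1; 2/0/0; 2/0/1; 2/1/0; 2/1/1
SC∖claimed = {2/0/0}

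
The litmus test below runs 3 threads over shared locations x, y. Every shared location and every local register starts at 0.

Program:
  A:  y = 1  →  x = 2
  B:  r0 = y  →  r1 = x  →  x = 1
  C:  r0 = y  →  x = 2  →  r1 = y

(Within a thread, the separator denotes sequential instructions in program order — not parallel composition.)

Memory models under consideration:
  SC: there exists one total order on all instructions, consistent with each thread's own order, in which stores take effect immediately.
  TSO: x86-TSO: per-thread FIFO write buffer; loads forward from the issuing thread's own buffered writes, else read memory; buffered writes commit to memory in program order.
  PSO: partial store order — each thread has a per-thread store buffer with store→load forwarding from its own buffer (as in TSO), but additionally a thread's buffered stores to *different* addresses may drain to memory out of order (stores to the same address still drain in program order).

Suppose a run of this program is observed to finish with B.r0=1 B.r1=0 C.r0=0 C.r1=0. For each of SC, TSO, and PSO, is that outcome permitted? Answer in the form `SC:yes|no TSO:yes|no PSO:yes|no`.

outcome vector order: (B.r0,B.r1,C.r0,C.r1)
SC: 11 outcomes — {0000, 0001, 0011, 0200, 0201, 0211, 1001, 1011, 1200, 1201, 1211}
TSO: 12 outcomes — {0000, 0001, 0011, 0200, 0201, 0211, 1000, 1001, 1011, 1200, 1201, 1211}
PSO: 12 outcomes — {0000, 0001, 0011, 0200, 0201, 0211, 1000, 1001, 1011, 1200, 1201, 1211}
target 1000 ∈ {TSO,PSO}

SC:no TSO:yes PSO:yes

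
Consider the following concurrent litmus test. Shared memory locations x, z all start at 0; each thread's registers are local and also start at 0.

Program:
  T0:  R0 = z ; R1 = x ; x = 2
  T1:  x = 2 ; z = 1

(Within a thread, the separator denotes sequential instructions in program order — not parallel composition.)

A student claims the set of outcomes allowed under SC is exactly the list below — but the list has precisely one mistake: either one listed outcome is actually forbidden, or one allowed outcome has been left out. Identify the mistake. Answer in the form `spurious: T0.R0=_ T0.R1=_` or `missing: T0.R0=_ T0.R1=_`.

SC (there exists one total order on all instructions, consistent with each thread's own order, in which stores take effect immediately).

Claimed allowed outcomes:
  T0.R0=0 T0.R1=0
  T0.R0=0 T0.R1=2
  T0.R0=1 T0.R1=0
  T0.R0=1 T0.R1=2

spurious: T0.R0=1 T0.R1=0

outcome vector order: (T0.R0,T0.R1)
SC: 3 outcomes — {<0 0> <0 2> <1 2>}
claimed∖SC = {<1 0>}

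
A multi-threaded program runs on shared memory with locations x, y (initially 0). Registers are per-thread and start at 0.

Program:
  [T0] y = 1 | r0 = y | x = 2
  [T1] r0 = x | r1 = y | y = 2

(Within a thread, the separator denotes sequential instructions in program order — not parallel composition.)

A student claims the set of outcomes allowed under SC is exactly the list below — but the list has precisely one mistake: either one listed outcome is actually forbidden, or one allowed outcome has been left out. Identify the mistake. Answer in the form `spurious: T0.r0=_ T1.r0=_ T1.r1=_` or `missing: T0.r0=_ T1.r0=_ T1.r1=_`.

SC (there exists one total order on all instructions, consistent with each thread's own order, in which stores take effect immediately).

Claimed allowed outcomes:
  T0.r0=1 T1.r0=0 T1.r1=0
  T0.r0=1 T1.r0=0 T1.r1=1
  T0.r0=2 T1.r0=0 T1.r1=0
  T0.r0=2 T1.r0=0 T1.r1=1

outcome vector order: (T0.r0,T1.r0,T1.r1)
SC: 5 outcomes — {<1 0 0> <1 0 1> <1 2 1> <2 0 0> <2 0 1>}
SC∖claimed = {<1 2 1>}

missing: T0.r0=1 T1.r0=2 T1.r1=1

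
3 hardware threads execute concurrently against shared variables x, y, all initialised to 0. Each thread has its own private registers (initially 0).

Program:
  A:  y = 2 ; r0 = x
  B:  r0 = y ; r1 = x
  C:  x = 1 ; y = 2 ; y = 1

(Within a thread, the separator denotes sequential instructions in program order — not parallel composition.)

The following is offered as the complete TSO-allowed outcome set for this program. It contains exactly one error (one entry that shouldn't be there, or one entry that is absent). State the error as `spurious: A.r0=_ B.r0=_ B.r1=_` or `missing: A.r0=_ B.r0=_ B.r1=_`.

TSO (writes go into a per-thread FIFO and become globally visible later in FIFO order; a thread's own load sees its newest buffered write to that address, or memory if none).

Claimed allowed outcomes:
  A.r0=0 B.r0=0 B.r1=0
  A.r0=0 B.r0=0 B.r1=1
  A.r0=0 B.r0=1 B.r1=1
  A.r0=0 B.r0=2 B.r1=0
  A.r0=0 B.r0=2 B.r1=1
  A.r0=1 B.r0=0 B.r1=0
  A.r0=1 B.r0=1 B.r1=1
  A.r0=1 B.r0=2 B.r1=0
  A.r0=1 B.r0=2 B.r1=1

outcome vector order: (A.r0,B.r0,B.r1)
TSO (10): 0/0/0; 0/0/1; 0/1/1; 0/2/0; 0/2/1; 1/0/0; 1/0/1; 1/1/1; 1/2/0; 1/2/1
TSO∖claimed = {1/0/1}

missing: A.r0=1 B.r0=0 B.r1=1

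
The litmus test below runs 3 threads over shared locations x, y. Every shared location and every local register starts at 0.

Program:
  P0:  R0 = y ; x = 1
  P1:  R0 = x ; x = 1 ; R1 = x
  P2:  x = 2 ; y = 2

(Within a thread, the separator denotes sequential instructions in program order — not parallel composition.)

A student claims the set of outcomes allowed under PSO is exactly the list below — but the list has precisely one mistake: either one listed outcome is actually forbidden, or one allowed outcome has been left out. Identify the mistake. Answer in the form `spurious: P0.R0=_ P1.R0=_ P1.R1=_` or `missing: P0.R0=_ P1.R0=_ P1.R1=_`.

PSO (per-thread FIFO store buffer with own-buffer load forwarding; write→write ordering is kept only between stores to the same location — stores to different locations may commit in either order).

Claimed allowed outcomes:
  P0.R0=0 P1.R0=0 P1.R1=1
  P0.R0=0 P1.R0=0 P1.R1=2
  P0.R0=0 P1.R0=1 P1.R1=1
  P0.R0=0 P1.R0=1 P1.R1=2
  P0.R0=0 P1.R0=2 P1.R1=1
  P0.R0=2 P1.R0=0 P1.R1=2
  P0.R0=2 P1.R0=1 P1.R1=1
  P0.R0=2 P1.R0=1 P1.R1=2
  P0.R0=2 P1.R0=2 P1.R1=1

outcome vector order: (P0.R0,P1.R0,P1.R1)
PSO (10): 0/0/1; 0/0/2; 0/1/1; 0/1/2; 0/2/1; 2/0/1; 2/0/2; 2/1/1; 2/1/2; 2/2/1
PSO∖claimed = {2/0/1}

missing: P0.R0=2 P1.R0=0 P1.R1=1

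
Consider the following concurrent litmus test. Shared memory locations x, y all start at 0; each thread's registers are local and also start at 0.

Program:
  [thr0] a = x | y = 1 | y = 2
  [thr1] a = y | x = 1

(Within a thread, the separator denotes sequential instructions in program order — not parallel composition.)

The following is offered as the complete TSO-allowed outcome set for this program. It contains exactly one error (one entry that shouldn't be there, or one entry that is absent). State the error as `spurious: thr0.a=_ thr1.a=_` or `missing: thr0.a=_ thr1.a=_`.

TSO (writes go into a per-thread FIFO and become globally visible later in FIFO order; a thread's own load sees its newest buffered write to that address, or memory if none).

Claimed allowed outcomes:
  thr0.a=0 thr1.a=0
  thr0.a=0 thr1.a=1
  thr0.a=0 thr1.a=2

outcome vector order: (thr0.a,thr1.a)
TSO (4): <0 0>, <0 1>, <0 2>, <1 0>
TSO∖claimed = {<1 0>}

missing: thr0.a=1 thr1.a=0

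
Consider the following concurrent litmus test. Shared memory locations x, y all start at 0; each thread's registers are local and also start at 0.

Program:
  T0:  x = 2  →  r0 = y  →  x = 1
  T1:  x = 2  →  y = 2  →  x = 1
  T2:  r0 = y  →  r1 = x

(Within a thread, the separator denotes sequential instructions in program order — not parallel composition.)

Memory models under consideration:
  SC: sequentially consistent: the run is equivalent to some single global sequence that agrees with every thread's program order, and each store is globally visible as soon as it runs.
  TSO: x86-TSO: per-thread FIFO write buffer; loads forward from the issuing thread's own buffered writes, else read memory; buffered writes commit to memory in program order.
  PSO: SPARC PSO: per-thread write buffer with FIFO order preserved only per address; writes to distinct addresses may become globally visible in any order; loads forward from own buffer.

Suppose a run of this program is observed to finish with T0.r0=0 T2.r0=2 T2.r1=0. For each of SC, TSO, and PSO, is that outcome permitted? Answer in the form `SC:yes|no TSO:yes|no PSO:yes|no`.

outcome vector order: (T0.r0,T2.r0,T2.r1)
under SC → 0/0/0, 0/0/1, 0/0/2, 0/2/1, 0/2/2, 2/0/0, 2/0/1, 2/0/2, 2/2/1, 2/2/2
under TSO → 0/0/0, 0/0/1, 0/0/2, 0/2/1, 0/2/2, 2/0/0, 2/0/1, 2/0/2, 2/2/1, 2/2/2
under PSO → 0/0/0, 0/0/1, 0/0/2, 0/2/0, 0/2/1, 0/2/2, 2/0/0, 2/0/1, 2/0/2, 2/2/0, 2/2/1, 2/2/2
target 0/2/0 ∈ {PSO}

SC:no TSO:no PSO:yes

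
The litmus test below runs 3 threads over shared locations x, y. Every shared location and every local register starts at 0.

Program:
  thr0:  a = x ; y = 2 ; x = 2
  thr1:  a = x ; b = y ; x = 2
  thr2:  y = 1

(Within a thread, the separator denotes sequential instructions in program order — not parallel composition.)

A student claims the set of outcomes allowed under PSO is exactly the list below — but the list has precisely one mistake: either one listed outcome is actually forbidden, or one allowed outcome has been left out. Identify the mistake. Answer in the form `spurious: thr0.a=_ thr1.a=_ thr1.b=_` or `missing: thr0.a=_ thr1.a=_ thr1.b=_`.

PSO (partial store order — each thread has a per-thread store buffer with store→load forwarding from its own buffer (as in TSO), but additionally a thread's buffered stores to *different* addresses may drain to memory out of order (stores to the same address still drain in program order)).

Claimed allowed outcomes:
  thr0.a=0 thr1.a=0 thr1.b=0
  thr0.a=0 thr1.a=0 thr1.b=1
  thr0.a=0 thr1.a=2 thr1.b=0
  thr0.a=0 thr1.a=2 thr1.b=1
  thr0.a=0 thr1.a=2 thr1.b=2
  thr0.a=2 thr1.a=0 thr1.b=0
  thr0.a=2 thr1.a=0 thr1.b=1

missing: thr0.a=0 thr1.a=0 thr1.b=2

outcome vector order: (thr0.a,thr1.a,thr1.b)
[PSO] allowed = {<0 0 0> <0 0 1> <0 0 2> <0 2 0> <0 2 1> <0 2 2> <2 0 0> <2 0 1>}
PSO∖claimed = {<0 0 2>}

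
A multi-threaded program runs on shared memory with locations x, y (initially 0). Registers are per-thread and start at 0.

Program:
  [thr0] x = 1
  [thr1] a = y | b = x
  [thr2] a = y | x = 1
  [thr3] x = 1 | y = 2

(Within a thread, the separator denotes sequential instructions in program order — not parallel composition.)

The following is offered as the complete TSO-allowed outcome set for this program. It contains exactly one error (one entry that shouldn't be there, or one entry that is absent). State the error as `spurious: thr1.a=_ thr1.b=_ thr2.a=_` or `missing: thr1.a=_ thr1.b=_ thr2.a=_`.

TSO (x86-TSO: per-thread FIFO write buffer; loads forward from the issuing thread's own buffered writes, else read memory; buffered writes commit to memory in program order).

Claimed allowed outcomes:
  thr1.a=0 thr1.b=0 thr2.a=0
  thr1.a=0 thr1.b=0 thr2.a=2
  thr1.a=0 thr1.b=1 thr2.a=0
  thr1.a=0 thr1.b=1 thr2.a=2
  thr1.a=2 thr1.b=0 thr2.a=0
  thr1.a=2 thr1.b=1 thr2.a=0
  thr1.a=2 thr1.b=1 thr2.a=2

spurious: thr1.a=2 thr1.b=0 thr2.a=0

outcome vector order: (thr1.a,thr1.b,thr2.a)
[TSO] allowed = {(0,0,0), (0,0,2), (0,1,0), (0,1,2), (2,1,0), (2,1,2)}
claimed∖TSO = {(2,0,0)}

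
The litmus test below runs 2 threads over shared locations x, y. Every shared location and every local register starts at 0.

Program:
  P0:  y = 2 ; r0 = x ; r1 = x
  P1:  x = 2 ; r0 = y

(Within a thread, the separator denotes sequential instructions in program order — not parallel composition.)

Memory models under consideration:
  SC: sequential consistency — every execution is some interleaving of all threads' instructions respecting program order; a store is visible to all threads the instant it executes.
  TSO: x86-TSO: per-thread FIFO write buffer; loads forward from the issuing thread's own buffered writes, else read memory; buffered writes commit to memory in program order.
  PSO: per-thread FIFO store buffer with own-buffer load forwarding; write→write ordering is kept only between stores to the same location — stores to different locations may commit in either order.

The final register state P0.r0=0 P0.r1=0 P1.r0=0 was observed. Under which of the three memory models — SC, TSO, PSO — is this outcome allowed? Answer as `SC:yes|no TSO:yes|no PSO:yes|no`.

outcome vector order: (P0.r0,P0.r1,P1.r0)
SC (4): 0/0/2, 0/2/2, 2/2/0, 2/2/2
TSO (6): 0/0/0, 0/0/2, 0/2/0, 0/2/2, 2/2/0, 2/2/2
PSO (6): 0/0/0, 0/0/2, 0/2/0, 0/2/2, 2/2/0, 2/2/2
target 0/0/0 ∈ {TSO,PSO}

SC:no TSO:yes PSO:yes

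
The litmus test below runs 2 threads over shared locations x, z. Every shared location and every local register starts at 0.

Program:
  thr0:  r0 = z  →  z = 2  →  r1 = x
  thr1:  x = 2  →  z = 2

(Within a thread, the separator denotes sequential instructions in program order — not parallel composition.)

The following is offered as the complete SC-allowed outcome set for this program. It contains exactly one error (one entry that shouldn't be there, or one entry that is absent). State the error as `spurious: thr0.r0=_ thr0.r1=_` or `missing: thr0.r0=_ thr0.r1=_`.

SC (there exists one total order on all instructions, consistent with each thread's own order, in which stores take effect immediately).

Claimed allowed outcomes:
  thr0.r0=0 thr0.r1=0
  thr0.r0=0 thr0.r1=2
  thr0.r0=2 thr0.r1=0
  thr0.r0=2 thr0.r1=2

spurious: thr0.r0=2 thr0.r1=0

outcome vector order: (thr0.r0,thr0.r1)
SC: 3 outcomes — {00, 02, 22}
claimed∖SC = {20}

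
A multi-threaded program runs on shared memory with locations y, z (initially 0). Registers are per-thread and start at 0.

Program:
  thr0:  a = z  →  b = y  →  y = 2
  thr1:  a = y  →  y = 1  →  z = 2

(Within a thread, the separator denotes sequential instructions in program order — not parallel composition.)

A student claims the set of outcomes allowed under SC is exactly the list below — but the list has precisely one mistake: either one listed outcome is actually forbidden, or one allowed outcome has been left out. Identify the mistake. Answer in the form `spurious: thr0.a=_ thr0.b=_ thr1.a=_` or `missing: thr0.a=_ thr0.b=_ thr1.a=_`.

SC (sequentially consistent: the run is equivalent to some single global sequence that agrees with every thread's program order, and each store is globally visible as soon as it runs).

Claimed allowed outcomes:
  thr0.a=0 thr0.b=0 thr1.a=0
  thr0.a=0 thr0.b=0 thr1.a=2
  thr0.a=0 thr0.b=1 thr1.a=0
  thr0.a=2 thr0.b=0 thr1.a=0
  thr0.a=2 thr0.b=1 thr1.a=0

outcome vector order: (thr0.a,thr0.b,thr1.a)
SC: 4 outcomes — {0/0/0, 0/0/2, 0/1/0, 2/1/0}
claimed∖SC = {2/0/0}

spurious: thr0.a=2 thr0.b=0 thr1.a=0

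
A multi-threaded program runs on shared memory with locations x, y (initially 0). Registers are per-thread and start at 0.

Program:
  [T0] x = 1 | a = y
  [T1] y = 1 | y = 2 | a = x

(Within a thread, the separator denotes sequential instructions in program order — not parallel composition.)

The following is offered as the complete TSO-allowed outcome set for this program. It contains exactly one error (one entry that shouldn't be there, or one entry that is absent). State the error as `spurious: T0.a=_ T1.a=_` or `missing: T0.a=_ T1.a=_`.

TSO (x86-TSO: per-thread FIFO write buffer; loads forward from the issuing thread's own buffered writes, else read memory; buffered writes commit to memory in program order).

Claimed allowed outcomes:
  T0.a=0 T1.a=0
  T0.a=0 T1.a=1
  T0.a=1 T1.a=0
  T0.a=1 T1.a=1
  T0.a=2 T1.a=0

outcome vector order: (T0.a,T1.a)
[TSO] allowed = {(0,0); (0,1); (1,0); (1,1); (2,0); (2,1)}
TSO∖claimed = {(2,1)}

missing: T0.a=2 T1.a=1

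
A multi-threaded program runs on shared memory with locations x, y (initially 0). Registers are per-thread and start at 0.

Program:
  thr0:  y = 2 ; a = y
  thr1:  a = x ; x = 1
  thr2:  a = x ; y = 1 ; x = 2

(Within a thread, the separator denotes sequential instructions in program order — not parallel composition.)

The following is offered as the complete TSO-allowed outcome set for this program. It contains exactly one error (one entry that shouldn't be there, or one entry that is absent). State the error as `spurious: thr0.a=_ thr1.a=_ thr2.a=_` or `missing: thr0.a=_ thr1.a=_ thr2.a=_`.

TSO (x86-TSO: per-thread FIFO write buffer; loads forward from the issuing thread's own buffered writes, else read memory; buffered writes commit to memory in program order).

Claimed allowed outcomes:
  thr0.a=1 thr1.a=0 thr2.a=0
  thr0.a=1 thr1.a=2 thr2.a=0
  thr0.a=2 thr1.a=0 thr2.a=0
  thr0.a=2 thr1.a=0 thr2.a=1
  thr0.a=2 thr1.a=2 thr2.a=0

outcome vector order: (thr0.a,thr1.a,thr2.a)
TSO (6): <1 0 0> <1 0 1> <1 2 0> <2 0 0> <2 0 1> <2 2 0>
TSO∖claimed = {<1 0 1>}

missing: thr0.a=1 thr1.a=0 thr2.a=1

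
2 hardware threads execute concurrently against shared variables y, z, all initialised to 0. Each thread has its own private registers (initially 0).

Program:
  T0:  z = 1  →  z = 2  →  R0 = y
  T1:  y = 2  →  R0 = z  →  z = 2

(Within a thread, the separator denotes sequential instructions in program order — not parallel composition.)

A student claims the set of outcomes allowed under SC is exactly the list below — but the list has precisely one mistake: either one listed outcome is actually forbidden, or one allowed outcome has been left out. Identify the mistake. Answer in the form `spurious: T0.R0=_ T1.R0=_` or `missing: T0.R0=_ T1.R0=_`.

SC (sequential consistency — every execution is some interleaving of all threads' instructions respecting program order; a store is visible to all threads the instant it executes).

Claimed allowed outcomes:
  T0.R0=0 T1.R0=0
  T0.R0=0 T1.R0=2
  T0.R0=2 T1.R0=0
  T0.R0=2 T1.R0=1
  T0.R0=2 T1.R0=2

outcome vector order: (T0.R0,T1.R0)
SC: 4 outcomes — {0/2; 2/0; 2/1; 2/2}
claimed∖SC = {0/0}

spurious: T0.R0=0 T1.R0=0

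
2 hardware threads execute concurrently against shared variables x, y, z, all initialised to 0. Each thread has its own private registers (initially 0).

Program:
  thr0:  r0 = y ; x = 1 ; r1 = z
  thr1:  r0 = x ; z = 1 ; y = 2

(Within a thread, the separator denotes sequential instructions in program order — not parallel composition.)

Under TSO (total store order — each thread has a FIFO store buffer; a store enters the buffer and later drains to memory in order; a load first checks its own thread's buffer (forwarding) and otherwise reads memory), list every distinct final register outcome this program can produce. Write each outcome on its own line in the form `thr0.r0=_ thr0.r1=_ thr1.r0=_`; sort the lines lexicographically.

outcome vector order: (thr0.r0,thr0.r1,thr1.r0)
|TSO outcomes| = 5

thr0.r0=0 thr0.r1=0 thr1.r0=0
thr0.r0=0 thr0.r1=0 thr1.r0=1
thr0.r0=0 thr0.r1=1 thr1.r0=0
thr0.r0=0 thr0.r1=1 thr1.r0=1
thr0.r0=2 thr0.r1=1 thr1.r0=0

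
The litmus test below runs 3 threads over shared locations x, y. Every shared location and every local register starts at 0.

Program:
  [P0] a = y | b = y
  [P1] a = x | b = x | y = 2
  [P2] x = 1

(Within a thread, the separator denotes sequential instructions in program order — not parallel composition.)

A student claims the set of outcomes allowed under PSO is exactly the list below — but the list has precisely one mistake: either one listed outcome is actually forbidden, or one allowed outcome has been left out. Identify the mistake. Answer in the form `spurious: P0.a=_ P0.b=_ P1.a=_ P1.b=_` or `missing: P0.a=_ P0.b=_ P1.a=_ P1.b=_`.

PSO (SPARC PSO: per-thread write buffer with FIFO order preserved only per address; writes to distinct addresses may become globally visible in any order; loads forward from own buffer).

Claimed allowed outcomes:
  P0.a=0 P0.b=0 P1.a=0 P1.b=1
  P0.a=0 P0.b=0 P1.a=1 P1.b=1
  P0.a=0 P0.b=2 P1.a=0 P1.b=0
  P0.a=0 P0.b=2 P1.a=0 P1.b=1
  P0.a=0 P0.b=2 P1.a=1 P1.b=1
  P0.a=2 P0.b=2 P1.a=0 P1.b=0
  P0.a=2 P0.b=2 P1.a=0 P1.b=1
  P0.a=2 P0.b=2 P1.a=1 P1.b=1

missing: P0.a=0 P0.b=0 P1.a=0 P1.b=0

outcome vector order: (P0.a,P0.b,P1.a,P1.b)
under PSO → (0,0,0,0) (0,0,0,1) (0,0,1,1) (0,2,0,0) (0,2,0,1) (0,2,1,1) (2,2,0,0) (2,2,0,1) (2,2,1,1)
PSO∖claimed = {(0,0,0,0)}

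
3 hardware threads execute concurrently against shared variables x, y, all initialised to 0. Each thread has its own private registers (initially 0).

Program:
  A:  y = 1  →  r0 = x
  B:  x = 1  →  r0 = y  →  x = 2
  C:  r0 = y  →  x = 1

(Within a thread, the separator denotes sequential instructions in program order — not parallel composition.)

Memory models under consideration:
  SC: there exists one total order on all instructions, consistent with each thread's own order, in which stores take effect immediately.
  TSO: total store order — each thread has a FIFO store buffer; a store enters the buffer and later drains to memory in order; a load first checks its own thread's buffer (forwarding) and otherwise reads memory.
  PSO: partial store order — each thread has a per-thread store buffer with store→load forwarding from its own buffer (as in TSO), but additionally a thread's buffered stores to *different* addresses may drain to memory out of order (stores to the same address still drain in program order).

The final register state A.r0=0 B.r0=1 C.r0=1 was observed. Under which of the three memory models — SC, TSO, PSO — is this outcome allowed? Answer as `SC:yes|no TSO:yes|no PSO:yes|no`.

SC:yes TSO:yes PSO:yes

outcome vector order: (A.r0,B.r0,C.r0)
SC (10): 010 011 100 101 110 111 200 201 210 211
TSO (12): 000 001 010 011 100 101 110 111 200 201 210 211
PSO (12): 000 001 010 011 100 101 110 111 200 201 210 211
target 011 ∈ {SC,TSO,PSO}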